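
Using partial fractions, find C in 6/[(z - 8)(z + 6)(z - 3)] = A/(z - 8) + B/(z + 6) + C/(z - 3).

Cover-up at z = 3: C = 6/[(3 - 8)(3 + 6)] = 6/[(-5)(9)] = -6/45 = -2/15


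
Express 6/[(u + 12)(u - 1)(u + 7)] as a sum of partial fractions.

Using cover-up method: P = 6/65, Q = 3/52, R = -3/20
Result: (6/65)/(u + 12) + (3/52)/(u - 1) - (3/20)/(u + 7)


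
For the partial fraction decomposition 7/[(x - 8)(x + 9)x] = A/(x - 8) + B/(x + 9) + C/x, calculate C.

Cover-up at x = 0: C = 7/[(0 - 8)(0 + 9)] = 7/[(-8)(9)] = -7/72


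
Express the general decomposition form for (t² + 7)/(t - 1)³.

Repeated linear factor (power 3): P/(t - 1) + Q/(t - 1)² + R/(t - 1)³


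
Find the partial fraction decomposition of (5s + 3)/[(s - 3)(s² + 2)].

At s=3: α = (5·3 + 3)/(3² + 2) = 18/11. β = -α = -18/11, γ = 5 - 3·α = 1/11
Result: (18/11)/(s - 3) - ((18/11)s - 1/11)/(s² + 2)


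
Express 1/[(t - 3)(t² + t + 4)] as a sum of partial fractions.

Cover-up at t = 3: α = 1/(3² + 1·3 + 4) = 1/16. Then β = -α = -1/16, γ = -α·(1 + 3) = -1/4
Result: (1/16)/(t - 3) - ((1/16)t + 1/4)/(t² + t + 4)


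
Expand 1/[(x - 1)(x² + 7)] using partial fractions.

Cover-up at x = 1: P = 1/(1² + 7) = 1/8. Then Q = -P = -1/8, R = -P·(0 + 1) = -1/8
Result: (1/8)/(x - 1) - ((1/8)x + 1/8)/(x² + 7)


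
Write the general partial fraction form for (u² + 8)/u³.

Repeated linear factor (power 3): P/u + Q/u² + R/u³


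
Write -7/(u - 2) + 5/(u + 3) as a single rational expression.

Common denominator (u - 2)(u + 3). Numerator: -7(u + 3) + 5(u - 2) = (-7u - 21) + (5u - 10) = -2u - 31
Result: (-2u - 31)/[(u - 2)(u + 3)]


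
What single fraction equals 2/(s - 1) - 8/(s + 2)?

Common denominator (s - 1)(s + 2). Numerator: 2(s + 2) - 8(s - 1) = (2s + 4) - (8s - 8) = -6s + 12
Result: (-6s + 12)/[(s - 1)(s + 2)]


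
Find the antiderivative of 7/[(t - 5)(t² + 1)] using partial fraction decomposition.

Cover-up at t=5: A = 7/(5²+1) = 7/26. Coeff matching: B = -7/26, C = -35/26. Decomposition: (7/26)/(t - 5) - ((7/26)t + 35/26)/(t² + 1). Integrate: linear → ln, quadratic → (1/2)ln + arctan: (7/26) ln|(t - 5)| - (7/52) ln(t² + 1) - (35/26) arctan(t) + C


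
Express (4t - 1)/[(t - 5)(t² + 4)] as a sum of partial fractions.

At t=5: A = (4·5 - 1)/(5² + 4) = 19/29. B = -A = -19/29, C = 4 - 5·A = 21/29
Result: (19/29)/(t - 5) - ((19/29)t - 21/29)/(t² + 4)


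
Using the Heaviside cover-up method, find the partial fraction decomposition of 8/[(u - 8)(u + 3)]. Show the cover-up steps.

Cover (u - 8): set u=8, get A = 8/(8 + 3) = 8/11. Cover (u + 3): set u=-3, get B = 8/(-3 - 8) = -8/11.
Result: (8/11)/(u - 8) - (8/11)/(u + 3)


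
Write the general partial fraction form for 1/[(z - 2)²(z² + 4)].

Repeated linear + quadratic: α/(z - 2) + β/(z - 2)² + (γz + δ)/(z² + 4)


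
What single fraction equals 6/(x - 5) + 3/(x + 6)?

Common denominator (x - 5)(x + 6). Numerator: 6(x + 6) + 3(x - 5) = (6x + 36) + (3x - 15) = 9x + 21
Result: (9x + 21)/[(x - 5)(x + 6)]


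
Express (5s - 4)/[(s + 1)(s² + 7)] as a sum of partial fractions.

At s=-1: A = (5·(-1) - 4)/((-1)² + 7) = -9/8. B = -A = 9/8, C = 5 - (-1)·A = 31/8
Result: (-9/8)/(s + 1) + ((9/8)s + 31/8)/(s² + 7)


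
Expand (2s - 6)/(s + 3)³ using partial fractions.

(2s - 6) = P(s + 3)² + Q(s + 3) + R. At s = -3: R = 2·(-3) - 6 = -12. Coefficients: P = 0, Q = 2
Result: 2/(s + 3)² - 12/(s + 3)³


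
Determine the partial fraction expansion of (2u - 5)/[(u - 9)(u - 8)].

At u=9: A = (2·9 - 5)/(9 - 8) = 13. At u=8: B = (2·8 - 5)/(8 - 9) = -11
Result: 13/(u - 9) - 11/(u - 8)


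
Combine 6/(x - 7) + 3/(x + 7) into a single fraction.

Common denominator (x - 7)(x + 7). Numerator: 6(x + 7) + 3(x - 7) = (6x + 42) + (3x - 21) = 9x + 21
Result: (9x + 21)/[(x - 7)(x + 7)]


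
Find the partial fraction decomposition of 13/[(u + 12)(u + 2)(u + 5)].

Using cover-up method: P = 13/70, Q = 13/30, R = -13/21
Result: (13/70)/(u + 12) + (13/30)/(u + 2) - (13/21)/(u + 5)


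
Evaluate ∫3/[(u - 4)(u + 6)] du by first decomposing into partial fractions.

Decompose: 3/[(u - 4)(u + 6)] = (3/10)/(u - 4) - (3/10)/(u + 6). Integrate each term: (3/10) ln|(u - 4)| - (3/10) ln|(u + 6)| + C


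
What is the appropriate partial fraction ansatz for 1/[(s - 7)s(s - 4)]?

Three distinct linear factors: P/(s - 7) + Q/s + R/(s - 4)


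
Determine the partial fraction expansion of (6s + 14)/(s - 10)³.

(6s + 14) = P(s - 10)² + Q(s - 10) + R. At s = 10: R = 6·10 + 14 = 74. Coefficients: P = 0, Q = 6
Result: 6/(s - 10)² + 74/(s - 10)³


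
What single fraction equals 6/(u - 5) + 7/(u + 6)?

Common denominator (u - 5)(u + 6). Numerator: 6(u + 6) + 7(u - 5) = (6u + 36) + (7u - 35) = 13u + 1
Result: (13u + 1)/[(u - 5)(u + 6)]


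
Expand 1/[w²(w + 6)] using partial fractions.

Cover-up at w=-6: γ = 1/(-6 - 0)² = 1/36. Cover-up at w=0: β = 1/(0 + 6) = 1/6. Comparing w² coeff: α = -γ = -1/36
Result: (-1/36)/w + (1/6)/w² + (1/36)/(w + 6)


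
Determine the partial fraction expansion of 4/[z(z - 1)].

4/z(z - 1) = P/z + Q/(z - 1). P = 4/(0 - 1) = -4, Q = 4/(1 - 0) = 4
Result: -4/z + 4/(z - 1)


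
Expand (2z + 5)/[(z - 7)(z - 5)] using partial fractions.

At z=7: A = (2·7 + 5)/(7 - 5) = 19/2. At z=5: B = (2·5 + 5)/(5 - 7) = -15/2
Result: (19/2)/(z - 7) - (15/2)/(z - 5)


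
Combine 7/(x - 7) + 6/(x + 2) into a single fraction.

Common denominator (x - 7)(x + 2). Numerator: 7(x + 2) + 6(x - 7) = (7x + 14) + (6x - 42) = 13x - 28
Result: (13x - 28)/[(x - 7)(x + 2)]


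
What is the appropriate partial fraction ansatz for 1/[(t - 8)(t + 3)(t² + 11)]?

Two linear + quadratic: P/(t - 8) + Q/(t + 3) + (Rt + S)/(t² + 11)


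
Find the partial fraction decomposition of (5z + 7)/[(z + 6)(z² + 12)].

At z=-6: α = (5·(-6) + 7)/((-6)² + 12) = -23/48. β = -α = 23/48, γ = 5 - (-6)·α = 17/8
Result: (-23/48)/(z + 6) + ((23/48)z + 17/8)/(z² + 12)


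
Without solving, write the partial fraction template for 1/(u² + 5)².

Repeated quadratic factor: (Pu + Q)/(u² + 5) + (Ru + S)/(u² + 5)²


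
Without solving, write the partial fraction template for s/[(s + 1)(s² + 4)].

Linear + irreducible quadratic: A/(s + 1) + (Bs + C)/(s² + 4)


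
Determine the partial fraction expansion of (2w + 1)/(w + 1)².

(2w + 1) = α(w + 1) + β. At w = -1: β = 2·(-1) + 1 = -1. Coeff of w: α = 2
Result: 2/(w + 1) - 1/(w + 1)²


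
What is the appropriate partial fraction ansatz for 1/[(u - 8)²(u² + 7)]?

Repeated linear + quadratic: A/(u - 8) + B/(u - 8)² + (Cu + D)/(u² + 7)


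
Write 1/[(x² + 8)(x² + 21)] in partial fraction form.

Coefficient matching gives A = C = 0, B = 1/(21-8) = 1/13, D = -B = -1/13
Result: (1/13)/(x² + 8) - (1/13)/(x² + 21)


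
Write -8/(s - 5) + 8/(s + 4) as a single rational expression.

Common denominator (s - 5)(s + 4). Numerator: -8(s + 4) + 8(s - 5) = (-8s - 32) + (8s - 40) = -72
Result: (-72)/[(s - 5)(s + 4)]


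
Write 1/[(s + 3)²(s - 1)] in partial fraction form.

Cover-up at s=1: C = 1/(1 + 3)² = 1/16. Cover-up at s=-3: B = 1/(-3 - 1) = -1/4. Comparing s² coeff: A = -C = -1/16
Result: (-1/16)/(s + 3) - (1/4)/(s + 3)² + (1/16)/(s - 1)


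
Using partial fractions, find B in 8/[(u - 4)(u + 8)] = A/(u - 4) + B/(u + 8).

Cover-up at u = -8: B = 8/(-8 - 4) = -8/12 = -2/3


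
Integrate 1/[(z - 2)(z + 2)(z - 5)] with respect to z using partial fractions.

Cover-up: A = -1/12, B = 1/28, C = 1/21. Decomposition: (-1/12)/(z - 2) + (1/28)/(z + 2) + (1/21)/(z - 5). Integrate each term: (-1/12) ln|(z - 2)| + (1/28) ln|(z + 2)| + (1/21) ln|(z - 5)| + C


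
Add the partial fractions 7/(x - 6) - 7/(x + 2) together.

Common denominator (x - 6)(x + 2). Numerator: 7(x + 2) - 7(x - 6) = (7x + 14) - (7x - 42) = 56
Result: (56)/[(x - 6)(x + 2)]


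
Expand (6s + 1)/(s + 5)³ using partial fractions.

(6s + 1) = α(s + 5)² + β(s + 5) + γ. At s = -5: γ = 6·(-5) + 1 = -29. Coefficients: α = 0, β = 6
Result: 6/(s + 5)² - 29/(s + 5)³


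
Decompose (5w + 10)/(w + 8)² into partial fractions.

(5w + 10) = α(w + 8) + β. At w = -8: β = 5·(-8) + 10 = -30. Coeff of w: α = 5
Result: 5/(w + 8) - 30/(w + 8)²


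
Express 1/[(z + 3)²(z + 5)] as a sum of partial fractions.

Cover-up at z=-5: C = 1/(-5 + 3)² = 1/4. Cover-up at z=-3: B = 1/(-3 + 5) = 1/2. Comparing z² coeff: A = -C = -1/4
Result: (-1/4)/(z + 3) + (1/2)/(z + 3)² + (1/4)/(z + 5)


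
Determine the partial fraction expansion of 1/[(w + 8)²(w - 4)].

Cover-up at w=4: C = 1/(4 + 8)² = 1/144. Cover-up at w=-8: B = 1/(-8 - 4) = -1/12. Comparing w² coeff: A = -C = -1/144
Result: (-1/144)/(w + 8) - (1/12)/(w + 8)² + (1/144)/(w - 4)


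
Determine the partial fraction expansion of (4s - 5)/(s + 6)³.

(4s - 5) = A(s + 6)² + B(s + 6) + C. At s = -6: C = 4·(-6) - 5 = -29. Coefficients: A = 0, B = 4
Result: 4/(s + 6)² - 29/(s + 6)³


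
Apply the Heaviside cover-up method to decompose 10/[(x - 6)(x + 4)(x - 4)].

Cover (x - 6), x=6: P = 10/[(6 + 4)(6 - 4)] = 1/2. Cover (x + 4), x=-4: Q = 10/[(-4 - 6)(-4 - 4)] = 1/8. Cover (x - 4), x=4: R = 10/[(4 - 6)(4 + 4)] = -5/8.
Result: (1/2)/(x - 6) + (1/8)/(x + 4) - (5/8)/(x - 4)


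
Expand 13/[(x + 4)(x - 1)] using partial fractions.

13/(x + 4)(x - 1) = α/(x + 4) + β/(x - 1). α = 13/(-4 - 1) = -13/5, β = 13/(1 + 4) = 13/5
Result: (-13/5)/(x + 4) + (13/5)/(x - 1)


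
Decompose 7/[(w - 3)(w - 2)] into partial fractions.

7/(w - 3)(w - 2) = α/(w - 3) + β/(w - 2). α = 7/(3 - 2) = 7, β = 7/(2 - 3) = -7
Result: 7/(w - 3) - 7/(w - 2)


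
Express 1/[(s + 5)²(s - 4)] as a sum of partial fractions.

Cover-up at s=4: R = 1/(4 + 5)² = 1/81. Cover-up at s=-5: Q = 1/(-5 - 4) = -1/9. Comparing s² coeff: P = -R = -1/81
Result: (-1/81)/(s + 5) - (1/9)/(s + 5)² + (1/81)/(s - 4)


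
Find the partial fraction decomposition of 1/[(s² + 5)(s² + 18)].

Coefficient matching gives P = R = 0, Q = 1/(18-5) = 1/13, S = -Q = -1/13
Result: (1/13)/(s² + 5) - (1/13)/(s² + 18)


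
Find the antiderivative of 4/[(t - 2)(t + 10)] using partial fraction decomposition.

Decompose: 4/[(t - 2)(t + 10)] = (1/3)/(t - 2) - (1/3)/(t + 10). Integrate each term: (1/3) ln|(t - 2)| - (1/3) ln|(t + 10)| + C


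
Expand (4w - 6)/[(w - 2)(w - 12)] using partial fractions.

At w=2: α = (4·2 - 6)/(2 - 12) = -1/5. At w=12: β = (4·12 - 6)/(12 - 2) = 21/5
Result: (-1/5)/(w - 2) + (21/5)/(w - 12)


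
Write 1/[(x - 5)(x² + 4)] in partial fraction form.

Cover-up at x = 5: α = 1/(5² + 4) = 1/29. Then β = -α = -1/29, γ = -α·(0 + 5) = -5/29
Result: (1/29)/(x - 5) - ((1/29)x + 5/29)/(x² + 4)


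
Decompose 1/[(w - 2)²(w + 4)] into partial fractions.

Cover-up at w=-4: C = 1/(-4 - 2)² = 1/36. Cover-up at w=2: B = 1/(2 + 4) = 1/6. Comparing w² coeff: A = -C = -1/36
Result: (-1/36)/(w - 2) + (1/6)/(w - 2)² + (1/36)/(w + 4)


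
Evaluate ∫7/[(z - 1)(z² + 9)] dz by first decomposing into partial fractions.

Cover-up at z=1: P = 7/(1²+9) = 7/10. Coeff matching: Q = -7/10, R = -7/10. Decomposition: (7/10)/(z - 1) - ((7/10)z + 7/10)/(z² + 9). Integrate: linear → ln, quadratic → (1/2)ln + arctan: (7/10) ln|(z - 1)| - (7/20) ln(z² + 9) - (7/30) arctan(z/3) + C


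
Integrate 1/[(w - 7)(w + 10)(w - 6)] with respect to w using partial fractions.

Cover-up: P = 1/17, Q = 1/272, R = -1/16. Decomposition: (1/17)/(w - 7) + (1/272)/(w + 10) - (1/16)/(w - 6). Integrate each term: (1/17) ln|(w - 7)| + (1/272) ln|(w + 10)| - (1/16) ln|(w - 6)| + C


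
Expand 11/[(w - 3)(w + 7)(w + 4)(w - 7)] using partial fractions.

Using Heaviside cover-up: (-11/280)/(w - 3) - (11/420)/(w + 7) + (1/21)/(w + 4) + (1/56)/(w - 7)


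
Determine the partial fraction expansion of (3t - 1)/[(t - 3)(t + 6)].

At t=3: α = (3·3 - 1)/(3 + 6) = 8/9. At t=-6: β = (3·(-6) - 1)/(-6 - 3) = 19/9
Result: (8/9)/(t - 3) + (19/9)/(t + 6)


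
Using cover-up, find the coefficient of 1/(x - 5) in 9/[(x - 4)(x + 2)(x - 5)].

Cover (x - 5), set x=5: 9/[(5 - 4)(5 + 2)] = 9/7


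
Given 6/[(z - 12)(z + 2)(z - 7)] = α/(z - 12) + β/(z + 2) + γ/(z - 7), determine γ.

Cover-up at z = 7: γ = 6/[(7 - 12)(7 + 2)] = 6/[(-5)(9)] = -6/45 = -2/15


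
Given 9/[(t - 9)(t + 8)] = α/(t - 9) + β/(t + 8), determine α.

Cover-up at t = 9: α = 9/(9 + 8) = 9/17


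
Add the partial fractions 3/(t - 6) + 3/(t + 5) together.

Common denominator (t - 6)(t + 5). Numerator: 3(t + 5) + 3(t - 6) = (3t + 15) + (3t - 18) = 6t - 3
Result: (6t - 3)/[(t - 6)(t + 5)]


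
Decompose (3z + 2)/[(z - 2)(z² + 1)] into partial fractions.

At z=2: α = (3·2 + 2)/(2² + 1) = 8/5. β = -α = -8/5, γ = 3 - 2·α = -1/5
Result: (8/5)/(z - 2) - ((8/5)z + 1/5)/(z² + 1)


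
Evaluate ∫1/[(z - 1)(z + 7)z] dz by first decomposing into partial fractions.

Cover-up: α = 1/8, β = 1/56, γ = -1/7. Decomposition: (1/8)/(z - 1) + (1/56)/(z + 7) - (1/7)/z. Integrate each term: (1/8) ln|(z - 1)| + (1/56) ln|(z + 7)| - (1/7) ln|z| + C


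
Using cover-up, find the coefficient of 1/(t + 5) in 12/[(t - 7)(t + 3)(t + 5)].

Cover (t + 5), set t=-5: 12/[(-5 - 7)(-5 + 3)] = 1/2


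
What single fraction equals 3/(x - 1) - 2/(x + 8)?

Common denominator (x - 1)(x + 8). Numerator: 3(x + 8) - 2(x - 1) = (3x + 24) - (2x - 2) = x + 26
Result: (x + 26)/[(x - 1)(x + 8)]


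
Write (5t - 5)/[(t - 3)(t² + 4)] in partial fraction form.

At t=3: α = (5·3 - 5)/(3² + 4) = 10/13. β = -α = -10/13, γ = 5 - 3·α = 35/13
Result: (10/13)/(t - 3) - ((10/13)t - 35/13)/(t² + 4)


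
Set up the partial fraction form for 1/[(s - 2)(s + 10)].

Distinct linear factors: A/(s - 2) + B/(s + 10)


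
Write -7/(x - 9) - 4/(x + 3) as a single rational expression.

Common denominator (x - 9)(x + 3). Numerator: -7(x + 3) - 4(x - 9) = (-7x - 21) - (4x - 36) = -11x + 15
Result: (-11x + 15)/[(x - 9)(x + 3)]


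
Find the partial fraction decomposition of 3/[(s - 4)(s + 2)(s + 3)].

Using cover-up method: P = 1/14, Q = -1/2, R = 3/7
Result: (1/14)/(s - 4) - (1/2)/(s + 2) + (3/7)/(s + 3)


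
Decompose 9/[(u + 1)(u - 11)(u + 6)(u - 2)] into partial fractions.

Using Heaviside cover-up: (1/20)/(u + 1) + (1/204)/(u - 11) - (9/680)/(u + 6) - (1/24)/(u - 2)


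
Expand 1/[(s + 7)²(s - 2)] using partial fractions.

Cover-up at s=2: C = 1/(2 + 7)² = 1/81. Cover-up at s=-7: B = 1/(-7 - 2) = -1/9. Comparing s² coeff: A = -C = -1/81
Result: (-1/81)/(s + 7) - (1/9)/(s + 7)² + (1/81)/(s - 2)


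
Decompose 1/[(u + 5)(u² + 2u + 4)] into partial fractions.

Cover-up at u = -5: P = 1/((-5)² + 2·(-5) + 4) = 1/19. Then Q = -P = -1/19, R = -P·(2 - 5) = 3/19
Result: (1/19)/(u + 5) - ((1/19)u - 3/19)/(u² + 2u + 4)


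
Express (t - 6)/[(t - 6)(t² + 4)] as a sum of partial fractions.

At t=6: A = (1·6 - 6)/(6² + 4) = 0. B = -A = 0, C = 1 - 6·A = 1
Result: (1)/(t² + 4)


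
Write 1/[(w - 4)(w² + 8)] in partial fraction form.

Cover-up at w = 4: α = 1/(4² + 8) = 1/24. Then β = -α = -1/24, γ = -α·(0 + 4) = -1/6
Result: (1/24)/(w - 4) - ((1/24)w + 1/6)/(w² + 8)


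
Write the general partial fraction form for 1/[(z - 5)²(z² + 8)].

Repeated linear + quadratic: A/(z - 5) + B/(z - 5)² + (Cz + D)/(z² + 8)


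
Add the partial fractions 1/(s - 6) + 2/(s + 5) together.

Common denominator (s - 6)(s + 5). Numerator: 1(s + 5) + 2(s - 6) = (s + 5) + (2s - 12) = 3s - 7
Result: (3s - 7)/[(s - 6)(s + 5)]


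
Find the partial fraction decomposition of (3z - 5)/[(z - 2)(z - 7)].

At z=2: A = (3·2 - 5)/(2 - 7) = -1/5. At z=7: B = (3·7 - 5)/(7 - 2) = 16/5
Result: (-1/5)/(z - 2) + (16/5)/(z - 7)


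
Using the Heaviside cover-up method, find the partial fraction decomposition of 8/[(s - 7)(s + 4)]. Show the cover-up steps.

Cover (s - 7): set s=7, get A = 8/(7 + 4) = 8/11. Cover (s + 4): set s=-4, get B = 8/(-4 - 7) = -8/11.
Result: (8/11)/(s - 7) - (8/11)/(s + 4)


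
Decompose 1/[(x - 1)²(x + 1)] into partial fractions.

Cover-up at x=-1: R = 1/(-1 - 1)² = 1/4. Cover-up at x=1: Q = 1/(1 + 1) = 1/2. Comparing x² coeff: P = -R = -1/4
Result: (-1/4)/(x - 1) + (1/2)/(x - 1)² + (1/4)/(x + 1)


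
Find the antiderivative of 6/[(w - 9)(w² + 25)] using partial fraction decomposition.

Cover-up at w=9: A = 6/(9²+25) = 3/53. Coeff matching: B = -3/53, C = -27/53. Decomposition: (3/53)/(w - 9) - ((3/53)w + 27/53)/(w² + 25). Integrate: linear → ln, quadratic → (1/2)ln + arctan: (3/53) ln|(w - 9)| - (3/106) ln(w² + 25) - (27/265) arctan(w/5) + C


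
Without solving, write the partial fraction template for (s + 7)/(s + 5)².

Repeated linear factor: A/(s + 5) + B/(s + 5)²


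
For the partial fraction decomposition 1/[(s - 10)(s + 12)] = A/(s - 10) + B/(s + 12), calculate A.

Cover-up at s = 10: A = 1/(10 + 12) = 1/22


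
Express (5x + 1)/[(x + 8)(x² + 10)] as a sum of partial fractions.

At x=-8: A = (5·(-8) + 1)/((-8)² + 10) = -39/74. B = -A = 39/74, C = 5 - (-8)·A = 29/37
Result: (-39/74)/(x + 8) + ((39/74)x + 29/37)/(x² + 10)


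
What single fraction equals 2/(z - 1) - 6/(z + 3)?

Common denominator (z - 1)(z + 3). Numerator: 2(z + 3) - 6(z - 1) = (2z + 6) - (6z - 6) = -4z + 12
Result: (-4z + 12)/[(z - 1)(z + 3)]


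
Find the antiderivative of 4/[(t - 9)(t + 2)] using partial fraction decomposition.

Decompose: 4/[(t - 9)(t + 2)] = (4/11)/(t - 9) - (4/11)/(t + 2). Integrate each term: (4/11) ln|(t - 9)| - (4/11) ln|(t + 2)| + C


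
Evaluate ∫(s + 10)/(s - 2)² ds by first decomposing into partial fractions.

Decompose: α = 1, β = 1·2 + 10 = 12, so (s + 10)/(s - 2)² = 1/(s - 2) + 12/(s - 2)². Integrate: ∫ α/(s - 2) ds = ln|(s - 2)|; ∫ β/(s - 2)² ds = -12/(s - 2). Sum: ln|(s - 2)| - 12/(s - 2) + C


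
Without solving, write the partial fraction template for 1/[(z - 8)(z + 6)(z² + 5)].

Two linear + quadratic: A/(z - 8) + B/(z + 6) + (Cz + D)/(z² + 5)


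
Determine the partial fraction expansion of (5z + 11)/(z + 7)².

(5z + 11) = α(z + 7) + β. At z = -7: β = 5·(-7) + 11 = -24. Coeff of z: α = 5
Result: 5/(z + 7) - 24/(z + 7)²


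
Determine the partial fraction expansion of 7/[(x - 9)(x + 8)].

7/(x - 9)(x + 8) = P/(x - 9) + Q/(x + 8). P = 7/(9 + 8) = 7/17, Q = 7/(-8 - 9) = -7/17
Result: (7/17)/(x - 9) - (7/17)/(x + 8)


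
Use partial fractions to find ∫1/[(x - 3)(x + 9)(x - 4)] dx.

Cover-up: P = -1/12, Q = 1/156, R = 1/13. Decomposition: (-1/12)/(x - 3) + (1/156)/(x + 9) + (1/13)/(x - 4). Integrate each term: (-1/12) ln|(x - 3)| + (1/156) ln|(x + 9)| + (1/13) ln|(x - 4)| + C


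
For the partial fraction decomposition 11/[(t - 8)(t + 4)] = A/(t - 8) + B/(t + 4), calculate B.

Cover-up at t = -4: B = 11/(-4 - 8) = -11/12


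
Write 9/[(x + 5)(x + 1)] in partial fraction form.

9/(x + 5)(x + 1) = A/(x + 5) + B/(x + 1). A = 9/(-5 + 1) = -9/4, B = 9/(-1 + 5) = 9/4
Result: (-9/4)/(x + 5) + (9/4)/(x + 1)


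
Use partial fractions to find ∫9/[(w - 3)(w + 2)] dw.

Decompose: 9/[(w - 3)(w + 2)] = (9/5)/(w - 3) - (9/5)/(w + 2). Integrate each term: (9/5) ln|(w - 3)| - (9/5) ln|(w + 2)| + C


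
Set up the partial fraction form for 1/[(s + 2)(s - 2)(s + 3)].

Three distinct linear factors: P/(s + 2) + Q/(s - 2) + R/(s + 3)


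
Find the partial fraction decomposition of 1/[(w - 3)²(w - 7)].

Cover-up at w=7: R = 1/(7 - 3)² = 1/16. Cover-up at w=3: Q = 1/(3 - 7) = -1/4. Comparing w² coeff: P = -R = -1/16
Result: (-1/16)/(w - 3) - (1/4)/(w - 3)² + (1/16)/(w - 7)


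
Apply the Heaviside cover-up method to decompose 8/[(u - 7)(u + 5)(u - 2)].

Cover (u - 7), u=7: α = 8/[(7 + 5)(7 - 2)] = 2/15. Cover (u + 5), u=-5: β = 8/[(-5 - 7)(-5 - 2)] = 2/21. Cover (u - 2), u=2: γ = 8/[(2 - 7)(2 + 5)] = -8/35.
Result: (2/15)/(u - 7) + (2/21)/(u + 5) - (8/35)/(u - 2)


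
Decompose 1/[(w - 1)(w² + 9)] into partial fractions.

Cover-up at w = 1: α = 1/(1² + 9) = 1/10. Then β = -α = -1/10, γ = -α·(0 + 1) = -1/10
Result: (1/10)/(w - 1) - ((1/10)w + 1/10)/(w² + 9)


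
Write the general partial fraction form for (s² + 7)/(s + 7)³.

Repeated linear factor (power 3): A/(s + 7) + B/(s + 7)² + C/(s + 7)³


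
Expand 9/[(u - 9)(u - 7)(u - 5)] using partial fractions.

Using cover-up method: α = 9/8, β = -9/4, γ = 9/8
Result: (9/8)/(u - 9) - (9/4)/(u - 7) + (9/8)/(u - 5)


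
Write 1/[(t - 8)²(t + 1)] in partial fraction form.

Cover-up at t=-1: γ = 1/(-1 - 8)² = 1/81. Cover-up at t=8: β = 1/(8 + 1) = 1/9. Comparing t² coeff: α = -γ = -1/81
Result: (-1/81)/(t - 8) + (1/9)/(t - 8)² + (1/81)/(t + 1)


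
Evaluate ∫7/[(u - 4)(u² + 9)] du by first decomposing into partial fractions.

Cover-up at u=4: P = 7/(4²+9) = 7/25. Coeff matching: Q = -7/25, R = -28/25. Decomposition: (7/25)/(u - 4) - ((7/25)u + 28/25)/(u² + 9). Integrate: linear → ln, quadratic → (1/2)ln + arctan: (7/25) ln|(u - 4)| - (7/50) ln(u² + 9) - (28/75) arctan(u/3) + C


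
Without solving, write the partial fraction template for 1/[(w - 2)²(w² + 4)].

Repeated linear + quadratic: P/(w - 2) + Q/(w - 2)² + (Rw + S)/(w² + 4)


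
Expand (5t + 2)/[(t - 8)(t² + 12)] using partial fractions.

At t=8: α = (5·8 + 2)/(8² + 12) = 21/38. β = -α = -21/38, γ = 5 - 8·α = 11/19
Result: (21/38)/(t - 8) - ((21/38)t - 11/19)/(t² + 12)


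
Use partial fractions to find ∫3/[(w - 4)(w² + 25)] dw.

Cover-up at w=4: P = 3/(4²+25) = 3/41. Coeff matching: Q = -3/41, R = -12/41. Decomposition: (3/41)/(w - 4) - ((3/41)w + 12/41)/(w² + 25). Integrate: linear → ln, quadratic → (1/2)ln + arctan: (3/41) ln|(w - 4)| - (3/82) ln(w² + 25) - (12/205) arctan(w/5) + C


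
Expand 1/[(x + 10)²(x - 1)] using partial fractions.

Cover-up at x=1: C = 1/(1 + 10)² = 1/121. Cover-up at x=-10: B = 1/(-10 - 1) = -1/11. Comparing x² coeff: A = -C = -1/121
Result: (-1/121)/(x + 10) - (1/11)/(x + 10)² + (1/121)/(x - 1)


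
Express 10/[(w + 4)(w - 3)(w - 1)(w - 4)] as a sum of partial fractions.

Using Heaviside cover-up: (-1/28)/(w + 4) - (5/7)/(w - 3) + (1/3)/(w - 1) + (5/12)/(w - 4)


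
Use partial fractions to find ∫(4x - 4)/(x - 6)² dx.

Decompose: α = 4, β = 4·6 - 4 = 20, so (4x - 4)/(x - 6)² = 4/(x - 6) + 20/(x - 6)². Integrate: ∫ α/(x - 6) dx = 4 ln|(x - 6)|; ∫ β/(x - 6)² dx = -20/(x - 6). Sum: 4 ln|(x - 6)| - 20/(x - 6) + C


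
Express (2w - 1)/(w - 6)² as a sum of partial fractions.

(2w - 1) = A(w - 6) + B. At w = 6: B = 2·6 - 1 = 11. Coeff of w: A = 2
Result: 2/(w - 6) + 11/(w - 6)²


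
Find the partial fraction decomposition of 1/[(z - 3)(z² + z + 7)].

Cover-up at z = 3: α = 1/(3² + 1·3 + 7) = 1/19. Then β = -α = -1/19, γ = -α·(1 + 3) = -4/19
Result: (1/19)/(z - 3) - ((1/19)z + 4/19)/(z² + z + 7)


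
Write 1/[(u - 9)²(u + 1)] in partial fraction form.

Cover-up at u=-1: C = 1/(-1 - 9)² = 1/100. Cover-up at u=9: B = 1/(9 + 1) = 1/10. Comparing u² coeff: A = -C = -1/100
Result: (-1/100)/(u - 9) + (1/10)/(u - 9)² + (1/100)/(u + 1)


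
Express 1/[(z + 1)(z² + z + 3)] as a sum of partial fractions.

Cover-up at z = -1: A = 1/((-1)² + 1·(-1) + 3) = 1/3. Then B = -A = -1/3, C = -A·(1 - 1) = 0
Result: (1/3)/(z + 1) - ((1/3)z)/(z² + z + 3)


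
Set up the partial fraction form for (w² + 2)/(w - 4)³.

Repeated linear factor (power 3): A/(w - 4) + B/(w - 4)² + C/(w - 4)³


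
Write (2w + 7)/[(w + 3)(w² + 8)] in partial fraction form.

At w=-3: α = (2·(-3) + 7)/((-3)² + 8) = 1/17. β = -α = -1/17, γ = 2 - (-3)·α = 37/17
Result: (1/17)/(w + 3) - ((1/17)w - 37/17)/(w² + 8)


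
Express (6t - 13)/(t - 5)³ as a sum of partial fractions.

(6t - 13) = A(t - 5)² + B(t - 5) + C. At t = 5: C = 6·5 - 13 = 17. Coefficients: A = 0, B = 6
Result: 6/(t - 5)² + 17/(t - 5)³


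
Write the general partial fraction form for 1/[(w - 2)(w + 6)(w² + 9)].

Two linear + quadratic: P/(w - 2) + Q/(w + 6) + (Rw + S)/(w² + 9)


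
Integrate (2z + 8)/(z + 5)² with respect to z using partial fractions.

Decompose: P = 2, Q = 2·(-5) + 8 = -2, so (2z + 8)/(z + 5)² = 2/(z + 5) - 2/(z + 5)². Integrate: ∫ P/(z + 5) dz = 2 ln|(z + 5)|; ∫ Q/(z + 5)² dz = 2/(z + 5). Sum: 2 ln|(z + 5)| + 2/(z + 5) + C


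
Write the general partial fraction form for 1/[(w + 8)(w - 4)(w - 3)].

Three distinct linear factors: P/(w + 8) + Q/(w - 4) + R/(w - 3)


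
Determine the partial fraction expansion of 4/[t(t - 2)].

4/t(t - 2) = P/t + Q/(t - 2). P = 4/(0 - 2) = -2, Q = 4/(2 - 0) = 2
Result: -2/t + 2/(t - 2)


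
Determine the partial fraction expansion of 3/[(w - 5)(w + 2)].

3/(w - 5)(w + 2) = P/(w - 5) + Q/(w + 2). P = 3/(5 + 2) = 3/7, Q = 3/(-2 - 5) = -3/7
Result: (3/7)/(w - 5) - (3/7)/(w + 2)


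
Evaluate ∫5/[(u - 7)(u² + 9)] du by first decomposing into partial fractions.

Cover-up at u=7: A = 5/(7²+9) = 5/58. Coeff matching: B = -5/58, C = -35/58. Decomposition: (5/58)/(u - 7) - ((5/58)u + 35/58)/(u² + 9). Integrate: linear → ln, quadratic → (1/2)ln + arctan: (5/58) ln|(u - 7)| - (5/116) ln(u² + 9) - (35/174) arctan(u/3) + C


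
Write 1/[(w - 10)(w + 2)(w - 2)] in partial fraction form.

Using cover-up method: α = 1/96, β = 1/48, γ = -1/32
Result: (1/96)/(w - 10) + (1/48)/(w + 2) - (1/32)/(w - 2)


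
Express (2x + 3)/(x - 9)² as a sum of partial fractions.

(2x + 3) = P(x - 9) + Q. At x = 9: Q = 2·9 + 3 = 21. Coeff of x: P = 2
Result: 2/(x - 9) + 21/(x - 9)²


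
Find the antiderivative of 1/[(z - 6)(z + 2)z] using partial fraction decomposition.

Cover-up: α = 1/48, β = 1/16, γ = -1/12. Decomposition: (1/48)/(z - 6) + (1/16)/(z + 2) - (1/12)/z. Integrate each term: (1/48) ln|(z - 6)| + (1/16) ln|(z + 2)| - (1/12) ln|z| + C


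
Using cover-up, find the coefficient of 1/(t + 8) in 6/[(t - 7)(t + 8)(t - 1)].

Cover (t + 8), set t=-8: 6/[(-8 - 7)(-8 - 1)] = 2/45


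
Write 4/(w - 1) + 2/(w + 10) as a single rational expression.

Common denominator (w - 1)(w + 10). Numerator: 4(w + 10) + 2(w - 1) = (4w + 40) + (2w - 2) = 6w + 38
Result: (6w + 38)/[(w - 1)(w + 10)]


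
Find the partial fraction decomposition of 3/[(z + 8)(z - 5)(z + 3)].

Using cover-up method: P = 3/65, Q = 3/104, R = -3/40
Result: (3/65)/(z + 8) + (3/104)/(z - 5) - (3/40)/(z + 3)


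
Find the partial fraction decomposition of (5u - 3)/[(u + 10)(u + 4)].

At u=-10: α = (5·(-10) - 3)/(-10 + 4) = 53/6. At u=-4: β = (5·(-4) - 3)/(-4 + 10) = -23/6
Result: (53/6)/(u + 10) - (23/6)/(u + 4)


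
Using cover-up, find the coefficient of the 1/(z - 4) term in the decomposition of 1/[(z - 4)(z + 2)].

Cover (z - 4), set z=4: 1/((z + 2) at z=4) = 1/(6) = 1/6


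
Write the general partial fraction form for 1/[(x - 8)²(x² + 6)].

Repeated linear + quadratic: P/(x - 8) + Q/(x - 8)² + (Rx + S)/(x² + 6)


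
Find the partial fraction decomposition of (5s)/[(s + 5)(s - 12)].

At s=-5: α = (5·(-5) + 0)/(-5 - 12) = 25/17. At s=12: β = (5·12 + 0)/(12 + 5) = 60/17
Result: (25/17)/(s + 5) + (60/17)/(s - 12)


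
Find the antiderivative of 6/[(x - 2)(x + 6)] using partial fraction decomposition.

Decompose: 6/[(x - 2)(x + 6)] = (3/4)/(x - 2) - (3/4)/(x + 6). Integrate each term: (3/4) ln|(x - 2)| - (3/4) ln|(x + 6)| + C


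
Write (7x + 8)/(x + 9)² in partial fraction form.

(7x + 8) = α(x + 9) + β. At x = -9: β = 7·(-9) + 8 = -55. Coeff of x: α = 7
Result: 7/(x + 9) - 55/(x + 9)²


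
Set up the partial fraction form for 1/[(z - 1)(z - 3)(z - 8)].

Three distinct linear factors: α/(z - 1) + β/(z - 3) + γ/(z - 8)


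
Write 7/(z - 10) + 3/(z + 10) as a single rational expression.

Common denominator (z - 10)(z + 10). Numerator: 7(z + 10) + 3(z - 10) = (7z + 70) + (3z - 30) = 10z + 40
Result: (10z + 40)/[(z - 10)(z + 10)]


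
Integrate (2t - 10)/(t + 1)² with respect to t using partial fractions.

Decompose: α = 2, β = 2·(-1) - 10 = -12, so (2t - 10)/(t + 1)² = 2/(t + 1) - 12/(t + 1)². Integrate: ∫ α/(t + 1) dt = 2 ln|(t + 1)|; ∫ β/(t + 1)² dt = 12/(t + 1). Sum: 2 ln|(t + 1)| + 12/(t + 1) + C


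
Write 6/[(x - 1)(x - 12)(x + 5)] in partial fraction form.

Using cover-up method: P = -1/11, Q = 6/187, R = 1/17
Result: (-1/11)/(x - 1) + (6/187)/(x - 12) + (1/17)/(x + 5)


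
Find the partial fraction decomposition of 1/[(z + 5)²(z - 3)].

Cover-up at z=3: R = 1/(3 + 5)² = 1/64. Cover-up at z=-5: Q = 1/(-5 - 3) = -1/8. Comparing z² coeff: P = -R = -1/64
Result: (-1/64)/(z + 5) - (1/8)/(z + 5)² + (1/64)/(z - 3)


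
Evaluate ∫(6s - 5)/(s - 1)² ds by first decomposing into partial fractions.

Decompose: α = 6, β = 6·1 - 5 = 1, so (6s - 5)/(s - 1)² = 6/(s - 1) + 1/(s - 1)². Integrate: ∫ α/(s - 1) ds = 6 ln|(s - 1)|; ∫ β/(s - 1)² ds = -1/(s - 1). Sum: 6 ln|(s - 1)| - 1/(s - 1) + C


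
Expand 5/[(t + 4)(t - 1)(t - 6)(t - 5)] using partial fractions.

Using Heaviside cover-up: (-1/90)/(t + 4) + (1/20)/(t - 1) + (1/10)/(t - 6) - (5/36)/(t - 5)


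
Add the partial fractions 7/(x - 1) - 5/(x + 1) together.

Common denominator (x - 1)(x + 1). Numerator: 7(x + 1) - 5(x - 1) = (7x + 7) - (5x - 5) = 2x + 12
Result: (2x + 12)/[(x - 1)(x + 1)]


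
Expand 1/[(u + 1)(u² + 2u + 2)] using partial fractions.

Cover-up at u = -1: P = 1/((-1)² + 2·(-1) + 2) = 1. Then Q = -P = -1, R = -P·(2 - 1) = -1
Result: 1/(u + 1) - (u + 1)/(u² + 2u + 2)


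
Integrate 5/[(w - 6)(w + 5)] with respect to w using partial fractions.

Decompose: 5/[(w - 6)(w + 5)] = (5/11)/(w - 6) - (5/11)/(w + 5). Integrate each term: (5/11) ln|(w - 6)| - (5/11) ln|(w + 5)| + C


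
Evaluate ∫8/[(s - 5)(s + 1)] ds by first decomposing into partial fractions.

Decompose: 8/[(s - 5)(s + 1)] = (4/3)/(s - 5) - (4/3)/(s + 1). Integrate each term: (4/3) ln|(s - 5)| - (4/3) ln|(s + 1)| + C


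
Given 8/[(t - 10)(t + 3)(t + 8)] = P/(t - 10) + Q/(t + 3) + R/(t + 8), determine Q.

Cover-up at t = -3: Q = 8/[(-3 - 10)(-3 + 8)] = 8/[(-13)(5)] = -8/65


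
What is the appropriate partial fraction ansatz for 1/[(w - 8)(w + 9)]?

Distinct linear factors: A/(w - 8) + B/(w + 9)


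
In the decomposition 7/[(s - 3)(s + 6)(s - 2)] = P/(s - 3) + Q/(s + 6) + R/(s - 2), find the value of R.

Cover-up at s = 2: R = 7/[(2 - 3)(2 + 6)] = 7/[(-1)(8)] = -7/8


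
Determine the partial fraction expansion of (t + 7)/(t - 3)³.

(t + 7) = A(t - 3)² + B(t - 3) + C. At t = 3: C = 1·3 + 7 = 10. Coefficients: A = 0, B = 1
Result: 1/(t - 3)² + 10/(t - 3)³


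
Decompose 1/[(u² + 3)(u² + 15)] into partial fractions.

Coefficient matching gives A = C = 0, B = 1/(15-3) = 1/12, D = -B = -1/12
Result: (1/12)/(u² + 3) - (1/12)/(u² + 15)


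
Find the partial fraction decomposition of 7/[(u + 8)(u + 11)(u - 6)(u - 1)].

Using Heaviside cover-up: (1/54)/(u + 8) - (7/612)/(u + 11) + (1/170)/(u - 6) - (7/540)/(u - 1)


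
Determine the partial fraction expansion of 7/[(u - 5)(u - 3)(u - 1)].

Using cover-up method: P = 7/8, Q = -7/4, R = 7/8
Result: (7/8)/(u - 5) - (7/4)/(u - 3) + (7/8)/(u - 1)


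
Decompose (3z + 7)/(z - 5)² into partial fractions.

(3z + 7) = α(z - 5) + β. At z = 5: β = 3·5 + 7 = 22. Coeff of z: α = 3
Result: 3/(z - 5) + 22/(z - 5)²


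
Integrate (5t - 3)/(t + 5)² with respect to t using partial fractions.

Decompose: A = 5, B = 5·(-5) - 3 = -28, so (5t - 3)/(t + 5)² = 5/(t + 5) - 28/(t + 5)². Integrate: ∫ A/(t + 5) dt = 5 ln|(t + 5)|; ∫ B/(t + 5)² dt = 28/(t + 5). Sum: 5 ln|(t + 5)| + 28/(t + 5) + C


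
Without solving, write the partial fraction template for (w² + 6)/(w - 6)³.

Repeated linear factor (power 3): A/(w - 6) + B/(w - 6)² + C/(w - 6)³


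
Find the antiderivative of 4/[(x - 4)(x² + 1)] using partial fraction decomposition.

Cover-up at x=4: A = 4/(4²+1) = 4/17. Coeff matching: B = -4/17, C = -16/17. Decomposition: (4/17)/(x - 4) - ((4/17)x + 16/17)/(x² + 1). Integrate: linear → ln, quadratic → (1/2)ln + arctan: (4/17) ln|(x - 4)| - (2/17) ln(x² + 1) - (16/17) arctan(x) + C


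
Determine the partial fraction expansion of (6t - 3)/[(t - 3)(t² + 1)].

At t=3: P = (6·3 - 3)/(3² + 1) = 3/2. Q = -P = -3/2, R = 6 - 3·P = 3/2
Result: (3/2)/(t - 3) - ((3/2)t - 3/2)/(t² + 1)


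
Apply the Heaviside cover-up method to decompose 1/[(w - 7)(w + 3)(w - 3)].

Cover (w - 7), w=7: P = 1/[(7 + 3)(7 - 3)] = 1/40. Cover (w + 3), w=-3: Q = 1/[(-3 - 7)(-3 - 3)] = 1/60. Cover (w - 3), w=3: R = 1/[(3 - 7)(3 + 3)] = -1/24.
Result: (1/40)/(w - 7) + (1/60)/(w + 3) - (1/24)/(w - 3)


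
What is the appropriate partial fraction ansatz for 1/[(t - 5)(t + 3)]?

Distinct linear factors: A/(t - 5) + B/(t + 3)


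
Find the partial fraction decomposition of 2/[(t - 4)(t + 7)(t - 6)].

Using cover-up method: α = -1/11, β = 2/143, γ = 1/13
Result: (-1/11)/(t - 4) + (2/143)/(t + 7) + (1/13)/(t - 6)


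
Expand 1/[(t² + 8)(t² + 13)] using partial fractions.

Coefficient matching gives A = C = 0, B = 1/(13-8) = 1/5, D = -B = -1/5
Result: (1/5)/(t² + 8) - (1/5)/(t² + 13)


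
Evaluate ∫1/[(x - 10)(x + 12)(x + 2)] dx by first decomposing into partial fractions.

Cover-up: α = 1/264, β = 1/220, γ = -1/120. Decomposition: (1/264)/(x - 10) + (1/220)/(x + 12) - (1/120)/(x + 2). Integrate each term: (1/264) ln|(x - 10)| + (1/220) ln|(x + 12)| - (1/120) ln|(x + 2)| + C


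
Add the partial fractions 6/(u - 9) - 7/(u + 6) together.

Common denominator (u - 9)(u + 6). Numerator: 6(u + 6) - 7(u - 9) = (6u + 36) - (7u - 63) = -u + 99
Result: (-u + 99)/[(u - 9)(u + 6)]


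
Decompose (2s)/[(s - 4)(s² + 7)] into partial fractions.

At s=4: A = (2·4 + 0)/(4² + 7) = 8/23. B = -A = -8/23, C = 2 - 4·A = 14/23
Result: (8/23)/(s - 4) - ((8/23)s - 14/23)/(s² + 7)


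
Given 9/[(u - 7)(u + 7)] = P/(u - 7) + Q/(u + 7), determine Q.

Cover-up at u = -7: Q = 9/(-7 - 7) = -9/14


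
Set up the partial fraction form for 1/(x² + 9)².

Repeated quadratic factor: (Px + Q)/(x² + 9) + (Rx + S)/(x² + 9)²


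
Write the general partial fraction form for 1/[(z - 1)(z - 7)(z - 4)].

Three distinct linear factors: α/(z - 1) + β/(z - 7) + γ/(z - 4)


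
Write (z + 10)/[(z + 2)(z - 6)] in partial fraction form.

At z=-2: α = (1·(-2) + 10)/(-2 - 6) = -1. At z=6: β = (1·6 + 10)/(6 + 2) = 2
Result: -1/(z + 2) + 2/(z - 6)


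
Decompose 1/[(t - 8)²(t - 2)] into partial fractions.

Cover-up at t=2: R = 1/(2 - 8)² = 1/36. Cover-up at t=8: Q = 1/(8 - 2) = 1/6. Comparing t² coeff: P = -R = -1/36
Result: (-1/36)/(t - 8) + (1/6)/(t - 8)² + (1/36)/(t - 2)


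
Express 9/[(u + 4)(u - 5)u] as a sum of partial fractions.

Using cover-up method: α = 1/4, β = 1/5, γ = -9/20
Result: (1/4)/(u + 4) + (1/5)/(u - 5) - (9/20)/u


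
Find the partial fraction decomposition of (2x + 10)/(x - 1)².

(2x + 10) = α(x - 1) + β. At x = 1: β = 2·1 + 10 = 12. Coeff of x: α = 2
Result: 2/(x - 1) + 12/(x - 1)²


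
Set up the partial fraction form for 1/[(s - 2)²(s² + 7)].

Repeated linear + quadratic: α/(s - 2) + β/(s - 2)² + (γs + δ)/(s² + 7)


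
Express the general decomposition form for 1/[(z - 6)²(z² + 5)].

Repeated linear + quadratic: P/(z - 6) + Q/(z - 6)² + (Rz + S)/(z² + 5)


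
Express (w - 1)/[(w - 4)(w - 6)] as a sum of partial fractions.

At w=4: α = (1·4 - 1)/(4 - 6) = -3/2. At w=6: β = (1·6 - 1)/(6 - 4) = 5/2
Result: (-3/2)/(w - 4) + (5/2)/(w - 6)


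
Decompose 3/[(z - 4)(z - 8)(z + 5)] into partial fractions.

Using cover-up method: α = -1/12, β = 3/52, γ = 1/39
Result: (-1/12)/(z - 4) + (3/52)/(z - 8) + (1/39)/(z + 5)


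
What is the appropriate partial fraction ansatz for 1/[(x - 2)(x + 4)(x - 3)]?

Three distinct linear factors: P/(x - 2) + Q/(x + 4) + R/(x - 3)


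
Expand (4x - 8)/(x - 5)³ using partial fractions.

(4x - 8) = α(x - 5)² + β(x - 5) + γ. At x = 5: γ = 4·5 - 8 = 12. Coefficients: α = 0, β = 4
Result: 4/(x - 5)² + 12/(x - 5)³


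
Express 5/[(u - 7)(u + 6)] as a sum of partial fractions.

5/(u - 7)(u + 6) = α/(u - 7) + β/(u + 6). α = 5/(7 + 6) = 5/13, β = 5/(-6 - 7) = -5/13
Result: (5/13)/(u - 7) - (5/13)/(u + 6)


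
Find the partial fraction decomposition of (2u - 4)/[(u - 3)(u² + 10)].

At u=3: α = (2·3 - 4)/(3² + 10) = 2/19. β = -α = -2/19, γ = 2 - 3·α = 32/19
Result: (2/19)/(u - 3) - ((2/19)u - 32/19)/(u² + 10)


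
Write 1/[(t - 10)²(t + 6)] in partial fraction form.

Cover-up at t=-6: γ = 1/(-6 - 10)² = 1/256. Cover-up at t=10: β = 1/(10 + 6) = 1/16. Comparing t² coeff: α = -γ = -1/256
Result: (-1/256)/(t - 10) + (1/16)/(t - 10)² + (1/256)/(t + 6)


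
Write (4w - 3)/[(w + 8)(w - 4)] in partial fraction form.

At w=-8: α = (4·(-8) - 3)/(-8 - 4) = 35/12. At w=4: β = (4·4 - 3)/(4 + 8) = 13/12
Result: (35/12)/(w + 8) + (13/12)/(w - 4)


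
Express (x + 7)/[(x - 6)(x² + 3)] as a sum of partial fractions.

At x=6: α = (1·6 + 7)/(6² + 3) = 1/3. β = -α = -1/3, γ = 1 - 6·α = -1
Result: (1/3)/(x - 6) - ((1/3)x + 1)/(x² + 3)


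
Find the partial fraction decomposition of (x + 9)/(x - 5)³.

(x + 9) = α(x - 5)² + β(x - 5) + γ. At x = 5: γ = 1·5 + 9 = 14. Coefficients: α = 0, β = 1
Result: 1/(x - 5)² + 14/(x - 5)³


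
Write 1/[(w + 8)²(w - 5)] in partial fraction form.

Cover-up at w=5: R = 1/(5 + 8)² = 1/169. Cover-up at w=-8: Q = 1/(-8 - 5) = -1/13. Comparing w² coeff: P = -R = -1/169
Result: (-1/169)/(w + 8) - (1/13)/(w + 8)² + (1/169)/(w - 5)


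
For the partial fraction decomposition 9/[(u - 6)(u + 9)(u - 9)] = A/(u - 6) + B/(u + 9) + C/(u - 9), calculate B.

Cover-up at u = -9: B = 9/[(-9 - 6)(-9 - 9)] = 9/[(-15)(-18)] = 9/270 = 1/30


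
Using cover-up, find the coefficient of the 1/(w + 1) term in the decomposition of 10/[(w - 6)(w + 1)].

Cover (w + 1), set w=-1: 10/((w - 6) at w=-1) = 10/(-7) = -10/7


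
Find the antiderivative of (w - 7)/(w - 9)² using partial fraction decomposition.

Decompose: A = 1, B = 1·9 - 7 = 2, so (w - 7)/(w - 9)² = 1/(w - 9) + 2/(w - 9)². Integrate: ∫ A/(w - 9) dw = ln|(w - 9)|; ∫ B/(w - 9)² dw = -2/(w - 9). Sum: ln|(w - 9)| - 2/(w - 9) + C


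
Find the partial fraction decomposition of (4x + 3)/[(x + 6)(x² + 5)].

At x=-6: A = (4·(-6) + 3)/((-6)² + 5) = -21/41. B = -A = 21/41, C = 4 - (-6)·A = 38/41
Result: (-21/41)/(x + 6) + ((21/41)x + 38/41)/(x² + 5)


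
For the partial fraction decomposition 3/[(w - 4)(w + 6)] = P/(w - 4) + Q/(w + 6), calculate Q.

Cover-up at w = -6: Q = 3/(-6 - 4) = -3/10


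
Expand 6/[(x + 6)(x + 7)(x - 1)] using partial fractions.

Using cover-up method: P = -6/7, Q = 3/4, R = 3/28
Result: (-6/7)/(x + 6) + (3/4)/(x + 7) + (3/28)/(x - 1)


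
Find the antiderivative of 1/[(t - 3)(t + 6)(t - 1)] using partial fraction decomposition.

Cover-up: P = 1/18, Q = 1/63, R = -1/14. Decomposition: (1/18)/(t - 3) + (1/63)/(t + 6) - (1/14)/(t - 1). Integrate each term: (1/18) ln|(t - 3)| + (1/63) ln|(t + 6)| - (1/14) ln|(t - 1)| + C


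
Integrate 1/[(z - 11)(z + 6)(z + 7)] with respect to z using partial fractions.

Cover-up: A = 1/306, B = -1/17, C = 1/18. Decomposition: (1/306)/(z - 11) - (1/17)/(z + 6) + (1/18)/(z + 7). Integrate each term: (1/306) ln|(z - 11)| - (1/17) ln|(z + 6)| + (1/18) ln|(z + 7)| + C
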